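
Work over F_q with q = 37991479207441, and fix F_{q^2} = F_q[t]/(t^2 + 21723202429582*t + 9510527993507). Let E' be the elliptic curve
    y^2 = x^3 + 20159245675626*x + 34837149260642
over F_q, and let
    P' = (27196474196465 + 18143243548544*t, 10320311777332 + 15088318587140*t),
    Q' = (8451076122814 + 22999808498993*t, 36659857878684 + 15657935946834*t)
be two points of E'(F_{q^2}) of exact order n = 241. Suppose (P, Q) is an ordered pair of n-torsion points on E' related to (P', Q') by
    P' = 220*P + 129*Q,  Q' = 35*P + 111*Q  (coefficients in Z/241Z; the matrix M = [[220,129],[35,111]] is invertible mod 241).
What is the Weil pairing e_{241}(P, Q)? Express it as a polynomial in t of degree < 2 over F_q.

Since e_{241}(P,P)=e_{241}(Q,Q)=1 and e_{241}(Q,P)=e_{241}(P,Q)^{-1}, expanding e_{241}(220*P + 129*Q,35*P + 111*Q) leaves e(P,Q)^det(M).
Inverting 143 mod 241: 150. Thus e_{241}(P,Q) = e(P',Q')^{150}.
Run Miller on y^2=x^3+20159245675626*x+34837149260642 over F_{37991479207441}: ladder 11110001 (8 bits); e = f_P(D_Q)/f_Q(D_P).
Result: e(P',Q') = 262439333662 + 22145526573937*t.
Finally e_{241}(P,Q) = 274833778187 + 22754403096295*t.

274833778187 + 22754403096295*t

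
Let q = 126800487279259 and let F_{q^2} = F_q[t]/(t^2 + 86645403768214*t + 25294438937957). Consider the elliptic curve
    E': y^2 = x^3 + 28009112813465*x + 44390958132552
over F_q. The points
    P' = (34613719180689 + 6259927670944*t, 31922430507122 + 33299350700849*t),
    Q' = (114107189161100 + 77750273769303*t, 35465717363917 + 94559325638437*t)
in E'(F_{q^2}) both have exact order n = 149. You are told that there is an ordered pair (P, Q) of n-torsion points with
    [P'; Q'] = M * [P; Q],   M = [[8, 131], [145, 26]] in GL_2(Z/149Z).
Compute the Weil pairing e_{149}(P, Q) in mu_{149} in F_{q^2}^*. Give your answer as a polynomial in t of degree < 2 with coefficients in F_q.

The 149-Weil pairing on E[149] over F_{126800487279259} is alternating-bilinear: e_{149}(P',Q') = e_{149}(P,Q)^det(M).
det M = 8*26 - 131*145 = -18787 = 136 (mod 149); 136^{-1} = 126 (mod 149).
Build f_{149,P'} and f_{149,Q'} via the 8-bit ladder of 149=10010101_2; evaluate at shifted divisors; quotient in F_{126800487279259^2}.
The quotient is 82185901174040 + 97152440083423*t.
e_{149}(P,Q) = (82185901174040 + 97152440083423*t)^{126} = 71355099362813 + 11632928461742*t.

71355099362813 + 11632928461742*t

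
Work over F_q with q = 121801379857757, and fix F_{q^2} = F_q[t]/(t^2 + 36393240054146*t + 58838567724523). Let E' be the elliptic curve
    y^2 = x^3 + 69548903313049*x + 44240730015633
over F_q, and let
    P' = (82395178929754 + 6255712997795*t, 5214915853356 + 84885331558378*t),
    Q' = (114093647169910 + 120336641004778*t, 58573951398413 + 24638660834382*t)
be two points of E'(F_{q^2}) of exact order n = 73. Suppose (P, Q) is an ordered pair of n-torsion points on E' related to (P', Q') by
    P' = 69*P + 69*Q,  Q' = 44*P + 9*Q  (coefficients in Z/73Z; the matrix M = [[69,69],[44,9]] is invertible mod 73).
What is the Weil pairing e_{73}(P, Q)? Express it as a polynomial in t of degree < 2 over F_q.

118325737133332 + 50906768728624*t

e_{73}(aP+bQ,cP+dQ) = e_{73}(P,Q)^(ad-bc); with (a,b,c,d)=(69,69,44,9) this gives the det-73 law.
Inverting 67 mod 73: 12. Thus e_{73}(P,Q) = e(P',Q')^{12}.
7-bit Miller (1001001) on E'/F_{121801379857757} with a'=69548903313049, b'=44240730015633: accumulate tangent/chord ratios at Q'+S and P'+S'.
Result: e(P',Q') = 81002123293836 + 93312440148503*t.
Hence e(P,Q) = 118325737133332 + 50906768728624*t in F_{121801379857757^2}^*.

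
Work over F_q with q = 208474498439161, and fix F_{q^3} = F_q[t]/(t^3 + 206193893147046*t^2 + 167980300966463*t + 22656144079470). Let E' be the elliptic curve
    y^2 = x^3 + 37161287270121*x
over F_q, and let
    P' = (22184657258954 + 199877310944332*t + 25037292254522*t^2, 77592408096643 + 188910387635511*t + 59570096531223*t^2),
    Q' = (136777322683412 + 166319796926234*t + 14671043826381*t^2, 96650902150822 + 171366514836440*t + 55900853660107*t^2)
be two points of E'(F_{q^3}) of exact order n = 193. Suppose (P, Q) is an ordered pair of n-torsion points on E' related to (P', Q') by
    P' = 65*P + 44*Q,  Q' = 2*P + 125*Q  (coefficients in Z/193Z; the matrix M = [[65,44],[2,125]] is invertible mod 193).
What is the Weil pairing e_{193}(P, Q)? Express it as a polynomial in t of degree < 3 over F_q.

78942439650964 + 61032240638744*t + 105917264788814*t^2

Since e_{193}(P,P)=e_{193}(Q,Q)=1 and e_{193}(Q,P)=e_{193}(P,Q)^{-1}, expanding e_{193}(65*P + 44*Q,2*P + 125*Q) leaves e(P,Q)^det(M).
So e_{193}(P,Q) = e_{193}(P',Q')^{179}, since 124*179 = 1 mod 193.
8-bit Miller (11000001) on E'/F_{208474498439161} with a'=37161287270121, b'=0: accumulate tangent/chord ratios at Q'+S and P'+S'.
f_P(D_Q)/f_Q(D_P) = 14172351519004 + 141558501287317*t + 110788039571731*t^2.
Finally e_{193}(P,Q) = 78942439650964 + 61032240638744*t + 105917264788814*t^2.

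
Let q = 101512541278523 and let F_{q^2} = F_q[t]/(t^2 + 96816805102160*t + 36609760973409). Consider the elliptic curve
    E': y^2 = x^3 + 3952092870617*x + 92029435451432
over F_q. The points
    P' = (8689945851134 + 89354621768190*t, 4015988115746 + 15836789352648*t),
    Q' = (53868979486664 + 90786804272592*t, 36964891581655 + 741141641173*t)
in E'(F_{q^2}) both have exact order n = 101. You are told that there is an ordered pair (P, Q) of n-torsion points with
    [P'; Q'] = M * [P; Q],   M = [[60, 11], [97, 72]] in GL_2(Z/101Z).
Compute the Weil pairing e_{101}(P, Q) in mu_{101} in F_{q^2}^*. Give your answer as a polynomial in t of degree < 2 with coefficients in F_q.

61262121634353 + 33975710423350*t

The 101-Weil pairing on E[101] over F_{101512541278523} is alternating-bilinear: e_{101}(P',Q') = e_{101}(P,Q)^det(M).
So e_{101}(P,Q) = e_{101}(P',Q')^{77}, since 21*77 = 1 mod 101.
Double-and-add over 1100101: 7-1 doublings, 4-1 additions; each step l_{T,T}/v_{2T} or l_{T,P'}/v at Q'+S for random S.
f_P(D_Q)/f_Q(D_P) = 23432972772250 + 49320146593489*t.
Thus e_{101}(P,Q) = 61262121634353 + 33975710423350*t.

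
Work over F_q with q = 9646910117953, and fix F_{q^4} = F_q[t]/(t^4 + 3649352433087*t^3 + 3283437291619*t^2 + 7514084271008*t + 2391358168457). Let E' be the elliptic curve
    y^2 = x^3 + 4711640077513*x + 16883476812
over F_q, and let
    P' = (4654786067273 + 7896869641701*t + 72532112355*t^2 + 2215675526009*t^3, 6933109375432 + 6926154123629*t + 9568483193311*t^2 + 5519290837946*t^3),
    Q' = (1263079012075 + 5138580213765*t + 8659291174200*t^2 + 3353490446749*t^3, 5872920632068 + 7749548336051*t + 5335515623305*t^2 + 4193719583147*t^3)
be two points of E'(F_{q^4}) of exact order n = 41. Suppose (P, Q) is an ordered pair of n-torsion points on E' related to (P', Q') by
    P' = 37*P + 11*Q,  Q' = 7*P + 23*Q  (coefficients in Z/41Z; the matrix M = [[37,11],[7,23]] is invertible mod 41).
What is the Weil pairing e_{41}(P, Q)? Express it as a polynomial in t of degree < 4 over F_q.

e_{41}(aP+bQ,cP+dQ) = e_{41}(P,Q)^(ad-bc); with (a,b,c,d)=(37,11,7,23) this gives the det-41 law.
Inverting 36 mod 41: 8. Thus e_{41}(P,Q) = e(P',Q')^{8}.
Double-and-add over 101001: 6-1 doublings, 3-1 additions; each step l_{T,T}/v_{2T} or l_{T,P'}/v at Q'+S for random S.
Result: e(P',Q') = 4401647394757 + 6719964598201*t + 7499183880512*t^2 + 1447887721684*t^3.
e_{41}(P,Q) = (4401647394757 + 6719964598201*t + 7499183880512*t^2 + 1447887721684*t^3)^{8} = 8745817788144 + 8542797481026*t + 3785401999678*t^2 + 7945592893081*t^3.

8745817788144 + 8542797481026*t + 3785401999678*t^2 + 7945592893081*t^3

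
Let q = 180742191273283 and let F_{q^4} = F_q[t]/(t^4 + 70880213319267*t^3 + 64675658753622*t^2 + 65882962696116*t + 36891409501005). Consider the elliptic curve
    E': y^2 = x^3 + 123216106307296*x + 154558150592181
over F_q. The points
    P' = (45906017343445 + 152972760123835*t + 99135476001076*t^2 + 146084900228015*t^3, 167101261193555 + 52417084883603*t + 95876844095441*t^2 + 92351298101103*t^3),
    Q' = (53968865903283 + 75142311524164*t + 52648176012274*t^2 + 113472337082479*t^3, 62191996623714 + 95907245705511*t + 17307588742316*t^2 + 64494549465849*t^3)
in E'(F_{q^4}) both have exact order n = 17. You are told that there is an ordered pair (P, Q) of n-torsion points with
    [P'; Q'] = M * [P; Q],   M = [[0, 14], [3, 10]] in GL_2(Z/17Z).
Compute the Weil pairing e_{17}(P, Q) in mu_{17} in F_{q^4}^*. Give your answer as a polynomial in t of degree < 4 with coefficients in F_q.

31284955998496 + 5551181190599*t + 68955234664534*t^2 + 29733077832913*t^3

The 17-Weil pairing on E[17] over F_{180742191273283} is alternating-bilinear: e_{17}(P',Q') = e_{17}(P,Q)^det(M).
det M = 0*10 - 14*3 = -42 = 9 (mod 17); 9^{-1} = 2 (mod 17).
5-bit Miller (10001) on E'/F_{180742191273283} with a'=123216106307296, b'=154558150592181: accumulate tangent/chord ratios at Q'+S and P'+S'.
So e_{17}(P',Q') = 16665611406400 + 42137366813185*t + 103919985281840*t^2 + 88953276234210*t^3.
Finally e_{17}(P,Q) = 31284955998496 + 5551181190599*t + 68955234664534*t^2 + 29733077832913*t^3.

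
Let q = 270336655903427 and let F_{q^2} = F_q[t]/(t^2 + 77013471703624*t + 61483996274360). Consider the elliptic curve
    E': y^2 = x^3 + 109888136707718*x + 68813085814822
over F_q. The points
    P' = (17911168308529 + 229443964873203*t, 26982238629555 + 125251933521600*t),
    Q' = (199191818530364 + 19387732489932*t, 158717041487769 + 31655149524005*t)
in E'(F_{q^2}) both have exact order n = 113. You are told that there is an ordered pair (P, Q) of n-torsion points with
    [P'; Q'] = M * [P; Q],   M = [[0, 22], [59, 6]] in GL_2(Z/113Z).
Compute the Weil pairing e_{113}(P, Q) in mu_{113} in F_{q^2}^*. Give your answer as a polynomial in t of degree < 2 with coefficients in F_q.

50821220658689 + 19334467240533*t

Under M = [[0,22],[59,6]] in GL_2(Z/113), e_{113}(P',Q') = e_{113}(P,Q)^(0*6-22*59 mod 113).
0*6 - 22*59 = -1298; reduced mod 113: det = 58, inverse 76.
Run Miller on y^2=x^3+109888136707718*x+68813085814822 over F_{270336655903427}: ladder 1110001 (7 bits); e = f_P(D_Q)/f_Q(D_P).
So e_{113}(P',Q') = 84521034121757 + 198082937764725*t.
(84521034121757 + 198082937764725*t)^{76} mod (270336655903427,f) = 50821220658689 + 19334467240533*t.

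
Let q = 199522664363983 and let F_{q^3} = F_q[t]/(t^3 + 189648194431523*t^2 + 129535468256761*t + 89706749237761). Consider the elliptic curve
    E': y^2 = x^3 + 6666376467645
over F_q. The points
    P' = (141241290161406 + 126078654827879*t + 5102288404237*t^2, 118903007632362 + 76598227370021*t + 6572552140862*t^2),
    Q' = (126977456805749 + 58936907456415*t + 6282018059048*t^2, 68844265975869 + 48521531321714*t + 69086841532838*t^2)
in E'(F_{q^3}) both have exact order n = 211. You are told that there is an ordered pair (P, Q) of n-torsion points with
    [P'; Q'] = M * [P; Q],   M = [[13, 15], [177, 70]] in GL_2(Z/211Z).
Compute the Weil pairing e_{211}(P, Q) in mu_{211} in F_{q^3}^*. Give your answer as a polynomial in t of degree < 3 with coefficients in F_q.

136603785503388 + 33040897270040*t + 33861230070333*t^2

The 211-Weil pairing on E[211] over F_{199522664363983} is alternating-bilinear: e_{211}(P',Q') = e_{211}(P,Q)^det(M).
det(M) mod 211 = 154; its inverse in (Z/211)^* is 37 (check: 154*37 mod 211 = 1).
Run Miller on y^2=x^3+6666376467645 over F_{199522664363983}: ladder 11010011 (8 bits); e = f_P(D_Q)/f_Q(D_P).
Result: e(P',Q') = 63946400744935 + 138389660406244*t + 75440025711101*t^2.
Hence e(P,Q) = 136603785503388 + 33040897270040*t + 33861230070333*t^2 in F_{199522664363983^3}^*.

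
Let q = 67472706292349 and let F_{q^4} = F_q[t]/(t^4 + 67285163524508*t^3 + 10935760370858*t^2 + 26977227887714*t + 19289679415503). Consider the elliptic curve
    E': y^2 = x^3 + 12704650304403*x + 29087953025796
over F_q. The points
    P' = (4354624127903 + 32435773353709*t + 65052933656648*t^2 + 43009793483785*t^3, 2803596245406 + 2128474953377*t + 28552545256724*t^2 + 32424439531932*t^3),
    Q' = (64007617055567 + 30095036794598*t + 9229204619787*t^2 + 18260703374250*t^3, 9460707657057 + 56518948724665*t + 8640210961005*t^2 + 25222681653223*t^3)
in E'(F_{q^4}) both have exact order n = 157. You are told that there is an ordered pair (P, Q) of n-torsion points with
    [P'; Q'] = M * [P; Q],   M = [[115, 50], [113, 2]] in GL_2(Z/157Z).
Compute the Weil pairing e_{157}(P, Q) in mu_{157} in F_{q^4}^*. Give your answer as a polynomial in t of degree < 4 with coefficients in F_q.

e_{157}(aP+bQ,cP+dQ) = e_{157}(P,Q)^(ad-bc); with (a,b,c,d)=(115,50,113,2) this gives the det-157 law.
So e_{157}(P,Q) = e_{157}(P',Q')^{67}, since 75*67 = 1 mod 157.
n = 157 = (10011101)_2 (8 bits, wt 5); accumulate f_{157,P'}(Q'+S)/f_{157,P'}(S) along the 7-step ladder.
The quotient is 30201323365419 + 17902872533849*t + 12602714194099*t^2 + 27062023145838*t^3.
(30201323365419 + 17902872533849*t + 12602714194099*t^2 + 27062023145838*t^3)^{67} mod (67472706292349,f) = 30221008278847 + 33874290889567*t + 6931554372530*t^2 + 52638720914929*t^3.

30221008278847 + 33874290889567*t + 6931554372530*t^2 + 52638720914929*t^3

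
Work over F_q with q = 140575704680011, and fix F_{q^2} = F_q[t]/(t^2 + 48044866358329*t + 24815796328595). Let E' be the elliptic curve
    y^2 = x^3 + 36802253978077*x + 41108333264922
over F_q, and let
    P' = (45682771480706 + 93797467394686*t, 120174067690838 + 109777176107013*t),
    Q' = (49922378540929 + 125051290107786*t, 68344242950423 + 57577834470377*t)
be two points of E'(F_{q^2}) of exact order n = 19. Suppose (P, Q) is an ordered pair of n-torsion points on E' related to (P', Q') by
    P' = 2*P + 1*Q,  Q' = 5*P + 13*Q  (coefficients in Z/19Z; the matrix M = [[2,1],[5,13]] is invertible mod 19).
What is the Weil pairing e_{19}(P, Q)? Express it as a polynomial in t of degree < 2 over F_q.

e_{19}(aP+bQ,cP+dQ) = e_{19}(P,Q)^(ad-bc); with (a,b,c,d)=(2,1,5,13) this gives the det-19 law.
2*13 - 1*5 = 21; reduced mod 19: det = 2, inverse 10.
Miller loop for e_{19} over F_{140575704680011^2}: bits of 19 = 10011; 4 double steps + 2 add steps, l/v at each.
Result: e(P',Q') = 69088827473486 + 48790872154506*t.
Hence e(P,Q) = 101742393412314 + 74301796012739*t in F_{140575704680011^2}^*.

101742393412314 + 74301796012739*t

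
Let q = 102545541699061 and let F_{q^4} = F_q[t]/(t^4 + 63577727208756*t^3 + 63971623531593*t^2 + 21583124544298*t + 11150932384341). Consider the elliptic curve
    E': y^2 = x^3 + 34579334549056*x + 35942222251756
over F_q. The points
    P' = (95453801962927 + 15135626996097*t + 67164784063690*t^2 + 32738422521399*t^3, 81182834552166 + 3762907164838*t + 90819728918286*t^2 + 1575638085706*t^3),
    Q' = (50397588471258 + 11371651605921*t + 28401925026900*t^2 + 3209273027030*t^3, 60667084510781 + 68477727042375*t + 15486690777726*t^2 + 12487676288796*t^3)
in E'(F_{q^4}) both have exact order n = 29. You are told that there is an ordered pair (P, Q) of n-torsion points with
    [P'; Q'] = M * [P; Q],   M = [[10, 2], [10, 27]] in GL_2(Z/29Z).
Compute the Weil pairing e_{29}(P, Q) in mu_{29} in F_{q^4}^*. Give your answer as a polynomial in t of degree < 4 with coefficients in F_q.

83136748003247 + 11406910030213*t + 65989182705189*t^2 + 55262190638254*t^3

Since e_{29}(P,P)=e_{29}(Q,Q)=1 and e_{29}(Q,P)=e_{29}(P,Q)^{-1}, expanding e_{29}(10*P + 2*Q,10*P + 27*Q) leaves e(P,Q)^det(M).
10*27 - 2*10 = 250; reduced mod 29: det = 18, inverse 21.
Build f_{29,P'} and f_{29,Q'} via the 5-bit ladder of 29=11101_2; evaluate at shifted divisors; quotient in F_{102545541699061^4}.
Result: e(P',Q') = 48636152603488 + 79021364284703*t + 52552466213186*t^2 + 67003995685558*t^3.
Hence e(P,Q) = 83136748003247 + 11406910030213*t + 65989182705189*t^2 + 55262190638254*t^3 in F_{102545541699061^4}^*.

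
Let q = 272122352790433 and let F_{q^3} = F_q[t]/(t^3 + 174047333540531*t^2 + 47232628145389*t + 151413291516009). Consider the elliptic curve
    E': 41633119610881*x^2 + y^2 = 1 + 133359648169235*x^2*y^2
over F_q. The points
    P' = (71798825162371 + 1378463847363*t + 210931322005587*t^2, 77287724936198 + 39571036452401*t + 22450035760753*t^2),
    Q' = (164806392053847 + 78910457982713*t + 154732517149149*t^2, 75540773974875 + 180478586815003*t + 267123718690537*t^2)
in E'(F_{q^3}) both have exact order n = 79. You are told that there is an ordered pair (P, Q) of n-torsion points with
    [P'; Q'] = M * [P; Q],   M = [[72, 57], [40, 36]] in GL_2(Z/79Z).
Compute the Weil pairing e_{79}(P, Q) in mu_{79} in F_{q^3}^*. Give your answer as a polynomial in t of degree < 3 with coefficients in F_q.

55065612506158 + 181736735034118*t + 12482521273202*t^2

The 79-Weil pairing on E[79] over F_{272122352790433} is alternating-bilinear: e_{79}(P',Q') = e_{79}(P,Q)^det(M).
So e_{79}(P,Q) = e_{79}(P',Q')^{59}, since 75*59 = 1 mod 79.
Edwards a_E,d_E -> Montgomery A=51596889001635,B=154493031596296 -> Weierstrass 0,186851904285096 via alpha=29165461296686,beta=113129544255628.
Build f_{79,P'} and f_{79,Q'} via the 7-bit ladder of 79=1001111_2; evaluate at shifted divisors; quotient in F_{272122352790433^3}.
The quotient is 211168491994164 + 157070171376685*t + 66015309631434*t^2.
(211168491994164 + 157070171376685*t + 66015309631434*t^2)^{59} mod (272122352790433,f) = 55065612506158 + 181736735034118*t + 12482521273202*t^2.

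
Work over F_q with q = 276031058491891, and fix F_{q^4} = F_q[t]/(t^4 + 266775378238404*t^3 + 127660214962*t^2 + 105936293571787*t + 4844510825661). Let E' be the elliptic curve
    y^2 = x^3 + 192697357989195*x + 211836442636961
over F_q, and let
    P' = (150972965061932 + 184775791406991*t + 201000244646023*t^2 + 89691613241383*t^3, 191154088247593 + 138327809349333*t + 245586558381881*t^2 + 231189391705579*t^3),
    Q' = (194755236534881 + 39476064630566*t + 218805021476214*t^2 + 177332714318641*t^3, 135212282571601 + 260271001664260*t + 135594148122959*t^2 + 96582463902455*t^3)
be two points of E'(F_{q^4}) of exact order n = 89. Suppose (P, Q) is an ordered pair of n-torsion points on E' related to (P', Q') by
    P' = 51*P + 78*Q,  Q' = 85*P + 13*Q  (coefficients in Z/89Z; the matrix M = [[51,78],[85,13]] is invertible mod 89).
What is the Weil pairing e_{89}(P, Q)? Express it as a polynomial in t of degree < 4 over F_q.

19625373213217 + 91519628117453*t + 256715627703241*t^2 + 92084878554396*t^3

Alternating bilinearity on E[89] (values in mu_{89} in F_{276031058491891^4}) gives e(P',Q') = e(P,Q)^det(M).
Inverting 85 mod 89: 22. Thus e_{89}(P,Q) = e(P',Q')^{22}.
Miller loop for e_{89} over F_{276031058491891^4}: bits of 89 = 1011001; 6 double steps + 3 add steps, l/v at each.
Result: e(P',Q') = 252917524349411 + 59808235538321*t + 187215122742564*t^2 + 86457632853685*t^3.
Finally e_{89}(P,Q) = 19625373213217 + 91519628117453*t + 256715627703241*t^2 + 92084878554396*t^3.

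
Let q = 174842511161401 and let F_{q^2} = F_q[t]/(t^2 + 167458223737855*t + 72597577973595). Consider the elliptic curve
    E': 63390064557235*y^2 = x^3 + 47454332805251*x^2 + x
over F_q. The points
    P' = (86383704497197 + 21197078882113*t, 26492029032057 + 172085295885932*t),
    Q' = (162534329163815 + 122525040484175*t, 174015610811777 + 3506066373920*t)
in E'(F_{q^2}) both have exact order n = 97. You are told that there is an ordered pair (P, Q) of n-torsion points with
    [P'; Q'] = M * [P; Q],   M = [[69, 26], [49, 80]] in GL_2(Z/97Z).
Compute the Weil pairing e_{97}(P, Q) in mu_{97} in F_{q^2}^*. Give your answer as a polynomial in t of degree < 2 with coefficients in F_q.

82251992108450 + 150868426379356*t

Under M = [[69,26],[49,80]] in GL_2(Z/97), e_{97}(P',Q') = e_{97}(P,Q)^(69*80-26*49 mod 97).
So e_{97}(P,Q) = e_{97}(P',Q')^{22}, since 75*22 = 1 mod 97.
Set x_W=72313614612652*u+37222462568073, y_W=72313614612652*v; then E': y_W^2=x_W^3+68959189641633*x_W.
n = 97 = (1100001)_2 (7 bits, wt 3); accumulate f_{97,P'}(Q'+S)/f_{97,P'}(S) along the 6-step ladder.
f_P(D_Q)/f_Q(D_P) = 149205990033234 + 115174964617930*t.
Thus e_{97}(P,Q) = 82251992108450 + 150868426379356*t.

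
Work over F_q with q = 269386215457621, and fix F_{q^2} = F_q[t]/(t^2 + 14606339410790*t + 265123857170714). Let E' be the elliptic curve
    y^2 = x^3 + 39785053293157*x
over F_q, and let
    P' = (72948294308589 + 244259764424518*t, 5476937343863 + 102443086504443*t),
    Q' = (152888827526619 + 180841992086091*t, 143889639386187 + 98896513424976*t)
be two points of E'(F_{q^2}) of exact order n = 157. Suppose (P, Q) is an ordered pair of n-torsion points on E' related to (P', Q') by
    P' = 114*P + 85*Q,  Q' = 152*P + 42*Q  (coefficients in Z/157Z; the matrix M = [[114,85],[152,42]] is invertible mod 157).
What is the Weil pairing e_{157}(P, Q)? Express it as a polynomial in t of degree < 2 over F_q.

44245688973062 + 144797680530893*t

Since e_{157}(P,P)=e_{157}(Q,Q)=1 and e_{157}(Q,P)=e_{157}(P,Q)^{-1}, expanding e_{157}(114*P + 85*Q,152*P + 42*Q) leaves e(P,Q)^det(M).
114*42 - 85*152 = -8132; reduced mod 157: det = 32, inverse 54.
Build f_{157,P'} and f_{157,Q'} via the 8-bit ladder of 157=10011101_2; evaluate at shifted divisors; quotient in F_{269386215457621^2}.
e_{157}(P',Q') = 24735023492839 + 149898196173353*t.
Hence e(P,Q) = 44245688973062 + 144797680530893*t in F_{269386215457621^2}^*.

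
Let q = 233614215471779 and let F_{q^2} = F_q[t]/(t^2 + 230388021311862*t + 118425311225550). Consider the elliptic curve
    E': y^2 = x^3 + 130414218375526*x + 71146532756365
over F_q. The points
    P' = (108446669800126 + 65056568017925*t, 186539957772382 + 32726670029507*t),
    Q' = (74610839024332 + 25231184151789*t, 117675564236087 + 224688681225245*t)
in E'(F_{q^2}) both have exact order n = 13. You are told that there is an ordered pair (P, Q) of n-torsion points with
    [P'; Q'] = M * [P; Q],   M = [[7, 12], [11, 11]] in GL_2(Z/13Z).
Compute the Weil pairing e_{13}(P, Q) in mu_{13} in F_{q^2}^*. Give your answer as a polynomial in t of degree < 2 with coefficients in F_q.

131159028267778 + 105259284394438*t

e_{13}(aP+bQ,cP+dQ) = e_{13}(P,Q)^(ad-bc); with (a,b,c,d)=(7,12,11,11) this gives the det-13 law.
So e_{13}(P,Q) = e_{13}(P',Q')^{4}, since 10*4 = 1 mod 13.
n = 13 = (1101)_2 (4 bits, wt 3); accumulate f_{13,P'}(Q'+S)/f_{13,P'}(S) along the 3-step ladder.
Miller gives e_{13}(P',Q') = 211835163889561 + 193336047028195*t in F_{233614215471779^2}.
Thus e_{13}(P,Q) = 131159028267778 + 105259284394438*t.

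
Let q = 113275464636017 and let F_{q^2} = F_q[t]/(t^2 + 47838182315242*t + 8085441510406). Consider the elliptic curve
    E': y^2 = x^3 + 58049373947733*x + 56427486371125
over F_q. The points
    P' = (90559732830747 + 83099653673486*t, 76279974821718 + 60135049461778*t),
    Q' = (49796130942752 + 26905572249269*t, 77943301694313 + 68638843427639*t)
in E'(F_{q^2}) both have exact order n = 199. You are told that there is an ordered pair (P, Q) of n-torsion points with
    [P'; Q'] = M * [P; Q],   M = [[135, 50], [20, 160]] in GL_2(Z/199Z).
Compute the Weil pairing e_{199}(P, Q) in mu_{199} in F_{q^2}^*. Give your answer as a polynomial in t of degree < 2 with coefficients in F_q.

The 199-Weil pairing on E[199] over F_{113275464636017} is alternating-bilinear: e_{199}(P',Q') = e_{199}(P,Q)^det(M).
Inverting 103 mod 199: 114. Thus e_{199}(P,Q) = e(P',Q')^{114}.
Build f_{199,P'} and f_{199,Q'} via the 8-bit ladder of 199=11000111_2; evaluate at shifted divisors; quotient in F_{113275464636017^2}.
The quotient is 44617628561124 + 64168791462781*t.
e_{199}(P,Q) = (44617628561124 + 64168791462781*t)^{114} = 109300735493428 + 84871084573650*t.

109300735493428 + 84871084573650*t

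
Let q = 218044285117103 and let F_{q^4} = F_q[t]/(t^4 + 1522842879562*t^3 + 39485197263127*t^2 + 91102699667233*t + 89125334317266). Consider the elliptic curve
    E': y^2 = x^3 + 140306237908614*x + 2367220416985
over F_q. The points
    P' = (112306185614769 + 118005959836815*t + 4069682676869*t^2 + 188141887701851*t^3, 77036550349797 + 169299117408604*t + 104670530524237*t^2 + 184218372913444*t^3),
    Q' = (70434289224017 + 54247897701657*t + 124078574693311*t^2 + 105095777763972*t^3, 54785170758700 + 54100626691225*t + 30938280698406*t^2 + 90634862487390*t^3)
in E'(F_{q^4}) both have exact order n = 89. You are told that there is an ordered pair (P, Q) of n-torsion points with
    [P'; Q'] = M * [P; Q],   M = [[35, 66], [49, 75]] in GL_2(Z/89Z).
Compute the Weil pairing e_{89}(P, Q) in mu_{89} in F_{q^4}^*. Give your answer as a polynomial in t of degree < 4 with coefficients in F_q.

The 89-Weil pairing on E[89] over F_{218044285117103} is alternating-bilinear: e_{89}(P',Q') = e_{89}(P,Q)^det(M).
So e_{89}(P,Q) = e_{89}(P',Q')^{70}, since 14*70 = 1 mod 89.
Build f_{89,P'} and f_{89,Q'} via the 7-bit ladder of 89=1011001_2; evaluate at shifted divisors; quotient in F_{218044285117103^4}.
f_P(D_Q)/f_Q(D_P) = 10575878415578 + 187097655983719*t + 7705388863001*t^2 + 52806823609969*t^3.
Thus e_{89}(P,Q) = 115923840408806 + 72849420589752*t + 217662733682467*t^2 + 187467887380352*t^3.

115923840408806 + 72849420589752*t + 217662733682467*t^2 + 187467887380352*t^3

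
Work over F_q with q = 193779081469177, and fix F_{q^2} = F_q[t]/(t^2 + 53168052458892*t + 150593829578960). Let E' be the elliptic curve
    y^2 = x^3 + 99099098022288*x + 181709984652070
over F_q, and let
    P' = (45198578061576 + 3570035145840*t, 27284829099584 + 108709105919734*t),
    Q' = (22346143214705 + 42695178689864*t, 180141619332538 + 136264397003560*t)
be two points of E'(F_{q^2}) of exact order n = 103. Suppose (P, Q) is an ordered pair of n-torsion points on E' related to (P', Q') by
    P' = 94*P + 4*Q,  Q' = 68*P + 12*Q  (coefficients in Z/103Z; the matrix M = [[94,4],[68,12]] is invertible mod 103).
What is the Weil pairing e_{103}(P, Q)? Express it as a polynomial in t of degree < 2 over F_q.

88437821022807 + 90057077712784*t

e_{103}(aP+bQ,cP+dQ) = e_{103}(P,Q)^(ad-bc); with (a,b,c,d)=(94,4,68,12) this gives the det-103 law.
Inverting 32 mod 103: 29. Thus e_{103}(P,Q) = e(P',Q')^{29}.
Double-and-add over 1100111: 7-1 doublings, 5-1 additions; each step l_{T,T}/v_{2T} or l_{T,P'}/v at Q'+S for random S.
Result: e(P',Q') = 47129205004406 + 14154828597192*t.
Hence e(P,Q) = 88437821022807 + 90057077712784*t in F_{193779081469177^2}^*.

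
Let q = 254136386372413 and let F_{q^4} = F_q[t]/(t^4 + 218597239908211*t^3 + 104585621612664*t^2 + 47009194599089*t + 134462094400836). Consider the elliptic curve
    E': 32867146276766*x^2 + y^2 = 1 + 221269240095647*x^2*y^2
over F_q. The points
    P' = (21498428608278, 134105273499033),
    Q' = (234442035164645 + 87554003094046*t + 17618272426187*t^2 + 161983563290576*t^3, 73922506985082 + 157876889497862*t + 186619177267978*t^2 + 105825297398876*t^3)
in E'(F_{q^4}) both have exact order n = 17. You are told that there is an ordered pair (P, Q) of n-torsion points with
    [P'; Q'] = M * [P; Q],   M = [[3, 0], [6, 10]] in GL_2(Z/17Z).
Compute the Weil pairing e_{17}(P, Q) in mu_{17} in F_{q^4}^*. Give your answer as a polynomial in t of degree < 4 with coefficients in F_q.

e_{17}(aP+bQ,cP+dQ) = e_{17}(P,Q)^(ad-bc); with (a,b,c,d)=(3,0,6,10) this gives the det-17 law.
Hence e(P,Q) = e(P',Q')^{4} where 4 = 13^{-1} mod 17.
Edwards->Montgomery: u=(1+y)/(1-y), v=u/x -> 193557104584487v^2=u^3+u; then x_W=16433573138383u: y^2=x^3+75715149051899*x.
n = 17 = (10001)_2 (5 bits, wt 2); accumulate f_{17,P'}(Q'+S)/f_{17,P'}(S) along the 4-step ladder.
The quotient is 70137816780396 + 23568656621208*t + 21025380845628*t^2 + 153186224412548*t^3.
Hence e(P,Q) = 14717911386231 + 185882700510893*t + 88427812807956*t^2 + 208356022060178*t^3 in F_{254136386372413^4}^*.

14717911386231 + 185882700510893*t + 88427812807956*t^2 + 208356022060178*t^3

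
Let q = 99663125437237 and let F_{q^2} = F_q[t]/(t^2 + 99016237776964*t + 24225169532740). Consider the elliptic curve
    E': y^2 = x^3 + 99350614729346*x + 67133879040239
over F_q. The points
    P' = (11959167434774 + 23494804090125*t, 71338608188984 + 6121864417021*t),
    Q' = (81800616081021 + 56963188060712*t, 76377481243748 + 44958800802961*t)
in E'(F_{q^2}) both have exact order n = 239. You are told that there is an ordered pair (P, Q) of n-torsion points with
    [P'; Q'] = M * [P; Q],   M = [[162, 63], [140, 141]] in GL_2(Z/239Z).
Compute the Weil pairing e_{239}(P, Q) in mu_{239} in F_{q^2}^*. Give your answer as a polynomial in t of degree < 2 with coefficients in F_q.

Since e_{239}(P,P)=e_{239}(Q,Q)=1 and e_{239}(Q,P)=e_{239}(P,Q)^{-1}, expanding e_{239}(162*P + 63*Q,140*P + 141*Q) leaves e(P,Q)^det(M).
162*141 - 63*140 = 14022; reduced mod 239: det = 160, inverse 121.
n = 239 = (11101111)_2 (8 bits, wt 7); accumulate f_{239,P'}(Q'+S)/f_{239,P'}(S) along the 7-step ladder.
Result: e(P',Q') = 10207539962844 + 24357184723831*t.
Raise to 121: e(P,Q) = 30485905399471 + 88678893209021*t in mu_{239}.

30485905399471 + 88678893209021*t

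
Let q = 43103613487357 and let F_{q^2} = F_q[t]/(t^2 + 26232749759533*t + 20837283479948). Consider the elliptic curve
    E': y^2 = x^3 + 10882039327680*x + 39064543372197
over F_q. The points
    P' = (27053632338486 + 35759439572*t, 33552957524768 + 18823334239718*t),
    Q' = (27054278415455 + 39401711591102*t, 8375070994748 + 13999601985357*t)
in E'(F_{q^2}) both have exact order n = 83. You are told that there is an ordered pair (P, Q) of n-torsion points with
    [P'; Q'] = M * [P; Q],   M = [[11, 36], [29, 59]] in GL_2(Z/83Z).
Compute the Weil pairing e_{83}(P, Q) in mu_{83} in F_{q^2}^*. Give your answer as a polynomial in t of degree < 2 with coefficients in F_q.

Under M = [[11,36],[29,59]] in GL_2(Z/83), e_{83}(P',Q') = e_{83}(P,Q)^(11*59-36*29 mod 83).
det(M) mod 83 = 20; its inverse in (Z/83)^* is 54 (check: 20*54 mod 83 = 1).
7-bit Miller (1010011) on E'/F_{43103613487357} with a'=10882039327680, b'=39064543372197: accumulate tangent/chord ratios at Q'+S and P'+S'.
The quotient is 21677604107638 + 9061250593512*t.
Hence e(P,Q) = 9635722307151 + 22424904645881*t in F_{43103613487357^2}^*.

9635722307151 + 22424904645881*t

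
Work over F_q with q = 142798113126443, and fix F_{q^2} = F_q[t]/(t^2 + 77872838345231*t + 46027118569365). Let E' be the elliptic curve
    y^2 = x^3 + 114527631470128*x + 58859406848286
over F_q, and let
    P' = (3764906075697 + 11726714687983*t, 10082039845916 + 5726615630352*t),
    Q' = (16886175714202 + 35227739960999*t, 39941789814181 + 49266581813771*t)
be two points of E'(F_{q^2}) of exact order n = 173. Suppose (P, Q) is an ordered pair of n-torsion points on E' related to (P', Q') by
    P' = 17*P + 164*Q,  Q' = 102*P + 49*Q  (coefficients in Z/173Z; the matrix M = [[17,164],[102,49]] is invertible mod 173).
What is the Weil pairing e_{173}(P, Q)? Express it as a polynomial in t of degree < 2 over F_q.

Alternating bilinearity on E[173] (values in mu_{173} in F_{142798113126443^2}) gives e(P',Q') = e(P,Q)^det(M).
So e_{173}(P,Q) = e_{173}(P',Q')^{33}, since 21*33 = 1 mod 173.
8-bit Miller (10101101) on E'/F_{142798113126443} with a'=114527631470128, b'=58859406848286: accumulate tangent/chord ratios at Q'+S and P'+S'.
f_P(D_Q)/f_Q(D_P) = 79027907686551 + 59436769036803*t.
Hence e(P,Q) = 38329870130605 + 41991839701107*t in F_{142798113126443^2}^*.

38329870130605 + 41991839701107*t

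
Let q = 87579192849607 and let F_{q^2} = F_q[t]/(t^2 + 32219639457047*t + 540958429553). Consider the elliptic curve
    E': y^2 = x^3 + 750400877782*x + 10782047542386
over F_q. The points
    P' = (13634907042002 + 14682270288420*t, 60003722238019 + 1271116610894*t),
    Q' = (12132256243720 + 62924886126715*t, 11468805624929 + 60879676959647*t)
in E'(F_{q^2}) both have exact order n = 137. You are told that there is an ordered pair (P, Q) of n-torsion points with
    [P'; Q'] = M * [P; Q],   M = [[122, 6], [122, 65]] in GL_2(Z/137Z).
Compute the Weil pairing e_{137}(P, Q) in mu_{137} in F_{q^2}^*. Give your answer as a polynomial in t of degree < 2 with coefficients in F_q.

61401189768383 + 83575873131967*t

Since e_{137}(P,P)=e_{137}(Q,Q)=1 and e_{137}(Q,P)=e_{137}(P,Q)^{-1}, expanding e_{137}(122*P + 6*Q,122*P + 65*Q) leaves e(P,Q)^det(M).
det(M) mod 137 = 74; its inverse in (Z/137)^* is 50 (check: 74*50 mod 137 = 1).
8-bit Miller (10001001) on E'/F_{87579192849607} with a'=750400877782, b'=10782047542386: accumulate tangent/chord ratios at Q'+S and P'+S'.
Miller gives e_{137}(P',Q') = 7937497708377 + 20697470178952*t in F_{87579192849607^2}.
Hence e(P,Q) = 61401189768383 + 83575873131967*t in F_{87579192849607^2}^*.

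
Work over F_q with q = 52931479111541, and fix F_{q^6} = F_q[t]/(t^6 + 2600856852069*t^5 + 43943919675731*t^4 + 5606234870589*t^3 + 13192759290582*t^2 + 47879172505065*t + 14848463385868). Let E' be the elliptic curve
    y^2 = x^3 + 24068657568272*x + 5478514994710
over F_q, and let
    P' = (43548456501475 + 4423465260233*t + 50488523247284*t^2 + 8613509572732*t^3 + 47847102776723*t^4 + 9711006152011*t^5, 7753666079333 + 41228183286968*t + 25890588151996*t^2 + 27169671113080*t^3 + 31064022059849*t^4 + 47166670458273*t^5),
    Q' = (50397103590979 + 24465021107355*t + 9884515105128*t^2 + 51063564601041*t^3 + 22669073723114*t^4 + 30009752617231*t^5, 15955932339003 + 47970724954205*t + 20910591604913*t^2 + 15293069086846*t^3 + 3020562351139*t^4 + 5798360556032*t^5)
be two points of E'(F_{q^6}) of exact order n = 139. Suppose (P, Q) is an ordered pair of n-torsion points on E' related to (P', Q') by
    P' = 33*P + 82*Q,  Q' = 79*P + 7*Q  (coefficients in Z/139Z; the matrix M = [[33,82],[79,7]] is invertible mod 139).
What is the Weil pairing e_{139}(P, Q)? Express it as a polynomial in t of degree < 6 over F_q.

32830337448635 + 28171939785094*t + 27383956772718*t^2 + 50501399260086*t^3 + 7964925887714*t^4 + 41455498267845*t^5

Since e_{139}(P,P)=e_{139}(Q,Q)=1 and e_{139}(Q,P)=e_{139}(P,Q)^{-1}, expanding e_{139}(33*P + 82*Q,79*P + 7*Q) leaves e(P,Q)^det(M).
So e_{139}(P,Q) = e_{139}(P',Q')^{87}, since 8*87 = 1 mod 139.
n = 139 = (10001011)_2 (8 bits, wt 4); accumulate f_{139,P'}(Q'+S)/f_{139,P'}(S) along the 7-step ladder.
Result: e(P',Q') = 51251148814229 + 5002488792893*t + 27103019524342*t^2 + 30685826311408*t^3 + 46661961285832*t^4 + 30334028088508*t^5.
Hence e(P,Q) = 32830337448635 + 28171939785094*t + 27383956772718*t^2 + 50501399260086*t^3 + 7964925887714*t^4 + 41455498267845*t^5 in F_{52931479111541^6}^*.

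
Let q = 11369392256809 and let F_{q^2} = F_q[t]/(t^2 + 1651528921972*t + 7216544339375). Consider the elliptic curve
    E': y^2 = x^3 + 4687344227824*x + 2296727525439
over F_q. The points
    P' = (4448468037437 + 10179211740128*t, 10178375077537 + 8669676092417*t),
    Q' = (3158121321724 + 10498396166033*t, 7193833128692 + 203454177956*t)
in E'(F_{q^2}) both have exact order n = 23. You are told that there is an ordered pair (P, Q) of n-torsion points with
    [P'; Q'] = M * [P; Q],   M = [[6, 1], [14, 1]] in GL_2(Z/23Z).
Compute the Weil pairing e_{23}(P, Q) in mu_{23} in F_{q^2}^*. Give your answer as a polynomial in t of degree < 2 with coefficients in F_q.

Under M = [[6,1],[14,1]] in GL_2(Z/23), e_{23}(P',Q') = e_{23}(P,Q)^(6*1-1*14 mod 23).
det M = 6*1 - 1*14 = -8 = 15 (mod 23); 15^{-1} = 20 (mod 23).
n = 23 = (10111)_2 (5 bits, wt 4); accumulate f_{23,P'}(Q'+S)/f_{23,P'}(S) along the 4-step ladder.
f_P(D_Q)/f_Q(D_P) = 8469670953221 + 7679638225961*t.
e_{23}(P,Q) = (8469670953221 + 7679638225961*t)^{20} = 7677236722932 + 5577565900327*t.

7677236722932 + 5577565900327*t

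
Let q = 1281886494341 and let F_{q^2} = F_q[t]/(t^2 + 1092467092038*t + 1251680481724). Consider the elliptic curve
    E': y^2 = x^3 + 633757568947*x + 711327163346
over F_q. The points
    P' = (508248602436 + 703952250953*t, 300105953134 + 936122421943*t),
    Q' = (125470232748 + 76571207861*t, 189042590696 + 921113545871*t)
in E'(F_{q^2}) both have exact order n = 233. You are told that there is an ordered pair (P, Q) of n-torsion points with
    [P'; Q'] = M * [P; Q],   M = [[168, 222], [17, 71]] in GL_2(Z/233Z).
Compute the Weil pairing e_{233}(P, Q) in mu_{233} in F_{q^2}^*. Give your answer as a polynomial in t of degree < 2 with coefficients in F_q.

97618252902 + 307637363233*t

Under M = [[168,222],[17,71]] in GL_2(Z/233), e_{233}(P',Q') = e_{233}(P,Q)^(168*71-222*17 mod 233).
det(M) mod 233 = 232; its inverse in (Z/233)^* is 232 (check: 232*232 mod 233 = 1).
8-bit Miller (11101001) on E'/F_{1281886494341} with a'=633757568947, b'=711327163346: accumulate tangent/chord ratios at Q'+S and P'+S'.
The quotient is 1103599633989 + 974249131108*t.
(1103599633989 + 974249131108*t)^{232} mod (1281886494341,f) = 97618252902 + 307637363233*t.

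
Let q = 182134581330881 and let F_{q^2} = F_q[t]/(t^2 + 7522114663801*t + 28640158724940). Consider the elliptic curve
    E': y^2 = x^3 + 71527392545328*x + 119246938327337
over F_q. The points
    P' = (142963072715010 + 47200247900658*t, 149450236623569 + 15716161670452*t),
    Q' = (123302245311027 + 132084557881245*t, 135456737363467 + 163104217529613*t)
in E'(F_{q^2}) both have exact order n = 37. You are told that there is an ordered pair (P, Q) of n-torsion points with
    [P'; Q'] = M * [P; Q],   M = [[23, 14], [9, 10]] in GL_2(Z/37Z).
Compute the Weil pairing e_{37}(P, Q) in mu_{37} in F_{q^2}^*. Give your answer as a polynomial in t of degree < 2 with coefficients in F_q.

80675800324872 + 37633996253222*t

e_{37} is bilinear + alternating on E[37], so e_{37}(23*P + 14*Q, 9*P + 10*Q) = e_{37}(P,Q)^(23*10-14*9).
So e_{37}(P,Q) = e_{37}(P',Q')^{21}, since 30*21 = 1 mod 37.
n = 37 = (100101)_2 (6 bits, wt 3); accumulate f_{37,P'}(Q'+S)/f_{37,P'}(S) along the 5-step ladder.
f_P(D_Q)/f_Q(D_P) = 128782466507842 + 109776865653753*t.
Hence e(P,Q) = 80675800324872 + 37633996253222*t in F_{182134581330881^2}^*.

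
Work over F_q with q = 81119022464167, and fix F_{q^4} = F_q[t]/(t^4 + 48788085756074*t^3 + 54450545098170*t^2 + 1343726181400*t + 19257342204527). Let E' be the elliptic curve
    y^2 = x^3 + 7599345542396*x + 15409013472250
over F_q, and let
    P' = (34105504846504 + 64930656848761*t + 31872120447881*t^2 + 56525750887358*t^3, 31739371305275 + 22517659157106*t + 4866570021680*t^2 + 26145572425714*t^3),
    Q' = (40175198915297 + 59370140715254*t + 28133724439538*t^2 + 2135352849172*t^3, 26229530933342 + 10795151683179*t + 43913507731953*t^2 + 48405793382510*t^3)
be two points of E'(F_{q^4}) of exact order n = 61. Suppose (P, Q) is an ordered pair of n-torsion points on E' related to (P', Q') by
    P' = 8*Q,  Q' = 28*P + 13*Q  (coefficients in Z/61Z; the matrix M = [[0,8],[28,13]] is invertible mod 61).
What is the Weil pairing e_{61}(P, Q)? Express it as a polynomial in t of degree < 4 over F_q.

80249014096959 + 3312091987593*t + 56779353006264*t^2 + 48176772222294*t^3

Alternating bilinearity on E[61] (values in mu_{61} in F_{81119022464167^4}) gives e(P',Q') = e(P,Q)^det(M).
Inverting 20 mod 61: 58. Thus e_{61}(P,Q) = e(P',Q')^{58}.
Double-and-add over 111101: 6-1 doublings, 5-1 additions; each step l_{T,T}/v_{2T} or l_{T,P'}/v at Q'+S for random S.
Result: e(P',Q') = 22905212315323 + 53206856446020*t + 25870503482314*t^2 + 36037818466404*t^3.
(22905212315323 + 53206856446020*t + 25870503482314*t^2 + 36037818466404*t^3)^{58} mod (81119022464167,f) = 80249014096959 + 3312091987593*t + 56779353006264*t^2 + 48176772222294*t^3.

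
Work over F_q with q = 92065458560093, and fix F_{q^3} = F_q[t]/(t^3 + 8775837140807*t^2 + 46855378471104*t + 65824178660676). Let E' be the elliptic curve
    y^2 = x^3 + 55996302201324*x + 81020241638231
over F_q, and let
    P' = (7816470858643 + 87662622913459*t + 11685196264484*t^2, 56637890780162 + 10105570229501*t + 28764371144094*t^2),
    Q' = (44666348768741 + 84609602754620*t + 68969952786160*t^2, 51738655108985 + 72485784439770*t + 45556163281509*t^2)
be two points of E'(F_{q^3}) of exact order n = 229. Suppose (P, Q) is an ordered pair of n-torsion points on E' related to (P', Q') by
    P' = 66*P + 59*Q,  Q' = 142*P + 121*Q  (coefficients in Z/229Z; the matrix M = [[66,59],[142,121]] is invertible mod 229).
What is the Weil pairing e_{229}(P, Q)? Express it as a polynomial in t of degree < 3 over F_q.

53794205645762 + 76971746505348*t + 27780926170394*t^2

e_{229} is bilinear + alternating on E[229], so e_{229}(66*P + 59*Q, 142*P + 121*Q) = e_{229}(P,Q)^(66*121-59*142).
So e_{229}(P,Q) = e_{229}(P',Q')^{59}, since 66*59 = 1 mod 229.
8-bit Miller (11100101) on E'/F_{92065458560093} with a'=55996302201324, b'=81020241638231: accumulate tangent/chord ratios at Q'+S and P'+S'.
So e_{229}(P',Q') = 2540019125498 + 59219178109500*t + 4637182904409*t^2.
Hence e(P,Q) = 53794205645762 + 76971746505348*t + 27780926170394*t^2 in F_{92065458560093^3}^*.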